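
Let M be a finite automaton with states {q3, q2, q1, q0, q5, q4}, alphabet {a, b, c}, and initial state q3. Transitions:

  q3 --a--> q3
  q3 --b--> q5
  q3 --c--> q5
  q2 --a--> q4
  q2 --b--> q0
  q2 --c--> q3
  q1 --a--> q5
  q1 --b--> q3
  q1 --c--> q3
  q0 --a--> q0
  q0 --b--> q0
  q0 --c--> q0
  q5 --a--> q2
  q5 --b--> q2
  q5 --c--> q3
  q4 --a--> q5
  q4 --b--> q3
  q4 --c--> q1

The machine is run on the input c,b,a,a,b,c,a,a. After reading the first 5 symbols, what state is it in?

start at q3
read 'c': q3 → q5
read 'b': q5 → q2
read 'a': q2 → q4
read 'a': q4 → q5
read 'b': q5 → q2
After 5 symbols: q2.

q2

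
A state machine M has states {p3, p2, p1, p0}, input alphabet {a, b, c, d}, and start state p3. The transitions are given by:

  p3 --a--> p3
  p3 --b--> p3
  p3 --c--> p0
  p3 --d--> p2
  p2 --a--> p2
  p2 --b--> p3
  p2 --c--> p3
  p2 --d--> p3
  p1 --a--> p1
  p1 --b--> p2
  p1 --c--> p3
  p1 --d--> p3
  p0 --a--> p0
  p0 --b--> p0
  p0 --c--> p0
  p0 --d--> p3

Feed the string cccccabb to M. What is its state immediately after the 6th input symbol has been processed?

p3 → p0 → p0 → p0 → p0 → p0 → p0
After 6 symbols: p0.

p0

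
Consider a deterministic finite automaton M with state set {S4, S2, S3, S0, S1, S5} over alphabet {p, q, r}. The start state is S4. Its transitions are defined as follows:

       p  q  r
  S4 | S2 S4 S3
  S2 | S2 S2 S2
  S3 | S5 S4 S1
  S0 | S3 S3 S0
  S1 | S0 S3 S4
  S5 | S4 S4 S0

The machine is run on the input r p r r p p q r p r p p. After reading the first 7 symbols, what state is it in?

Trace: S4 -r-> S3 -p-> S5 -r-> S0 -r-> S0 -p-> S3 -p-> S5 -q-> S4
After 7 symbols: S4.

S4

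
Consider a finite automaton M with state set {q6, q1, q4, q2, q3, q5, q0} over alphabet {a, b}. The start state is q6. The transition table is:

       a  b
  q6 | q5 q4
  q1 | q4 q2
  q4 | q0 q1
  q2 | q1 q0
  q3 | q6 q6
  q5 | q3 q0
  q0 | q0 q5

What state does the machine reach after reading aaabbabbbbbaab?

q5

q6 → q5 → q3 → q6 → q4 → q1 → q4 → q1 → q2 → q0 → q5 → q0 → q0 → q0 → q5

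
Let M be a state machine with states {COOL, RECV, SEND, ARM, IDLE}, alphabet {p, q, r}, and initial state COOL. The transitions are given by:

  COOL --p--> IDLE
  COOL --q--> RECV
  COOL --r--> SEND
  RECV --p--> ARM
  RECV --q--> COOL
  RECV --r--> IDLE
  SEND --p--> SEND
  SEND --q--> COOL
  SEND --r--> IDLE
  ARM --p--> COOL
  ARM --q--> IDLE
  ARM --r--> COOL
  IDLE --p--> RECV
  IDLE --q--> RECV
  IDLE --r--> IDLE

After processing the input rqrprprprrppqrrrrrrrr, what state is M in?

IDLE

Trace: COOL -r-> SEND -q-> COOL -r-> SEND -p-> SEND -r-> IDLE -p-> RECV -r-> IDLE -p-> RECV -r-> IDLE -r-> IDLE -p-> RECV -p-> ARM -q-> IDLE -r-> IDLE -r-> IDLE -r-> IDLE -r-> IDLE -r-> IDLE -r-> IDLE -r-> IDLE -r-> IDLE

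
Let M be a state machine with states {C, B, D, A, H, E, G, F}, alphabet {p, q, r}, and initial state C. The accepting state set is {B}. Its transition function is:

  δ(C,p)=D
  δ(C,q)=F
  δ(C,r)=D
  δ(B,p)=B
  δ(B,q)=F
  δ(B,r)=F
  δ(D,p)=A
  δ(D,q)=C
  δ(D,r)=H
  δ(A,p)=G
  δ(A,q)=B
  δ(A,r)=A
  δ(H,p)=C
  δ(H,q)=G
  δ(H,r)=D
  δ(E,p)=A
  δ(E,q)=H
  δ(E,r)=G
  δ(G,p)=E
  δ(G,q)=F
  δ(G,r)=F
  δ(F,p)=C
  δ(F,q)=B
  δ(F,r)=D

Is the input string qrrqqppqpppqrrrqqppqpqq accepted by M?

start at C
read 'q': C → F
read 'r': F → D
read 'r': D → H
read 'q': H → G
read 'q': G → F
read 'p': F → C
read 'p': C → D
read 'q': D → C
read 'p': C → D
read 'p': D → A
read 'p': A → G
read 'q': G → F
read 'r': F → D
read 'r': D → H
read 'r': H → D
read 'q': D → C
read 'q': C → F
read 'p': F → C
read 'p': C → D
read 'q': D → C
read 'p': C → D
read 'q': D → C
read 'q': C → F
End state F is not accepting.

No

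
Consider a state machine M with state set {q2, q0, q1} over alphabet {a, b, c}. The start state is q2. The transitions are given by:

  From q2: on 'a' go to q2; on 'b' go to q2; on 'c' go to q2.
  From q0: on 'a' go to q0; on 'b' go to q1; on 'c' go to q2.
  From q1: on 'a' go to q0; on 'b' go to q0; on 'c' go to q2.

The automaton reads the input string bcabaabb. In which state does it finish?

q2 → q2 → q2 → q2 → q2 → q2 → q2 → q2 → q2

q2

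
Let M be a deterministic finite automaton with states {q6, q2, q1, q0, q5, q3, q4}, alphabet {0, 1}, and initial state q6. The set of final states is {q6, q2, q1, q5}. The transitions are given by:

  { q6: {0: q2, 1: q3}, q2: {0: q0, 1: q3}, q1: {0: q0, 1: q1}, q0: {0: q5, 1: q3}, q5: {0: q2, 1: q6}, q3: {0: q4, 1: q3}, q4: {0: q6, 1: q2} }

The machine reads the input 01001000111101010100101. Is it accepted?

start at q6
read '0': q6 → q2
read '1': q2 → q3
read '0': q3 → q4
read '0': q4 → q6
read '1': q6 → q3
read '0': q3 → q4
read '0': q4 → q6
read '0': q6 → q2
read '1': q2 → q3
read '1': q3 → q3
read '1': q3 → q3
read '1': q3 → q3
read '0': q3 → q4
read '1': q4 → q2
read '0': q2 → q0
read '1': q0 → q3
read '0': q3 → q4
read '1': q4 → q2
read '0': q2 → q0
read '0': q0 → q5
read '1': q5 → q6
read '0': q6 → q2
read '1': q2 → q3
End state q3 is not accepting.

No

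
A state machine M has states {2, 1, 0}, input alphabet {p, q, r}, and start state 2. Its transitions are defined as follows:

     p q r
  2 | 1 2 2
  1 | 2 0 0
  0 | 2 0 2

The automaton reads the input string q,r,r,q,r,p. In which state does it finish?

1

Trace: 2 -q-> 2 -r-> 2 -r-> 2 -q-> 2 -r-> 2 -p-> 1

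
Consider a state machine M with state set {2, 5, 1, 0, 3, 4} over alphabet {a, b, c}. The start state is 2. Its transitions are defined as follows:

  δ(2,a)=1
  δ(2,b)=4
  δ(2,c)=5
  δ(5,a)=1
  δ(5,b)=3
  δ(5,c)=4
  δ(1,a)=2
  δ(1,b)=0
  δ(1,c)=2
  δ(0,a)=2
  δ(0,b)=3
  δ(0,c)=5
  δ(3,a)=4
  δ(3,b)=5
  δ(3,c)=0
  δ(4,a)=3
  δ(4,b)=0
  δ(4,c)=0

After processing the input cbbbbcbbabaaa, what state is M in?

2 → 5 → 3 → 5 → 3 → 5 → 4 → 0 → 3 → 4 → 0 → 2 → 1 → 2

2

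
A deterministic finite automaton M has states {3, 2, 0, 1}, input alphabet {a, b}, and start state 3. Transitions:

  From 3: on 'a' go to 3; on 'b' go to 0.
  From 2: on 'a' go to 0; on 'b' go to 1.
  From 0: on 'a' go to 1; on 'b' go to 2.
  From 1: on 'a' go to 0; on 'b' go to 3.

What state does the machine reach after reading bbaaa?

3 → 0 → 2 → 0 → 1 → 0

0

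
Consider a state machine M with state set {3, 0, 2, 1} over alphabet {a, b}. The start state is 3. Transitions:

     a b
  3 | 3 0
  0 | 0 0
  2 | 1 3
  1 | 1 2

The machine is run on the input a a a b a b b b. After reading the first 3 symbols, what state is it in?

Trace: 3 -a-> 3 -a-> 3 -a-> 3
After 3 symbols: 3.

3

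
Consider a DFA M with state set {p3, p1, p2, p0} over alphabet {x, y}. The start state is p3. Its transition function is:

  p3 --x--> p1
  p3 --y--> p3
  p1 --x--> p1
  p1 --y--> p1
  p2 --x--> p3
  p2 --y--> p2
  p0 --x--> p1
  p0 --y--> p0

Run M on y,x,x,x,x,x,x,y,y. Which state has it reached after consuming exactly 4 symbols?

p3 → p3 → p1 → p1 → p1
After 4 symbols: p1.

p1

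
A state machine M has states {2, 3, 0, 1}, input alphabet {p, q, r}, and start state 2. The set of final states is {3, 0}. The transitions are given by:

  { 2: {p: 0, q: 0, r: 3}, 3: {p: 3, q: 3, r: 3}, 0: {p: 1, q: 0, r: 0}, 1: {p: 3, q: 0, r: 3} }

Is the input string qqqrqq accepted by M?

Yes

2 → 0 → 0 → 0 → 0 → 0 → 0
End state 0 is accepting.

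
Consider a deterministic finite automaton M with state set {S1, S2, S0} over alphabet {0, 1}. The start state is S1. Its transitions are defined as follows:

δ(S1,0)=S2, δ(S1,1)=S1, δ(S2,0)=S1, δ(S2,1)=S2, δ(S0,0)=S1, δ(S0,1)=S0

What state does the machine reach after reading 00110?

S2

Trace: S1 -0-> S2 -0-> S1 -1-> S1 -1-> S1 -0-> S2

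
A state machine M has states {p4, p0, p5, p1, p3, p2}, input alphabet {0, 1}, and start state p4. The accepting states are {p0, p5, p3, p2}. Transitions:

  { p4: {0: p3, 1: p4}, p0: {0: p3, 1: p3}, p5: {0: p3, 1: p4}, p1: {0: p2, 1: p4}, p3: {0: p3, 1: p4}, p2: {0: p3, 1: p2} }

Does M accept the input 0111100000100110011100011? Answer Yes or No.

No

Trace: p4 -0-> p3 -1-> p4 -1-> p4 -1-> p4 -1-> p4 -0-> p3 -0-> p3 -0-> p3 -0-> p3 -0-> p3 -1-> p4 -0-> p3 -0-> p3 -1-> p4 -1-> p4 -0-> p3 -0-> p3 -1-> p4 -1-> p4 -1-> p4 -0-> p3 -0-> p3 -0-> p3 -1-> p4 -1-> p4
End state p4 is not accepting.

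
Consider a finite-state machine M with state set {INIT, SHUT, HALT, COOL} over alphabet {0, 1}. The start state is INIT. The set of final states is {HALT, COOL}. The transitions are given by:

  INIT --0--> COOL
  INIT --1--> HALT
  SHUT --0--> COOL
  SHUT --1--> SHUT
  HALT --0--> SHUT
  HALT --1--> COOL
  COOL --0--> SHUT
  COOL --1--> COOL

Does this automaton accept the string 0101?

No

Trace: INIT -0-> COOL -1-> COOL -0-> SHUT -1-> SHUT
End state SHUT is not accepting.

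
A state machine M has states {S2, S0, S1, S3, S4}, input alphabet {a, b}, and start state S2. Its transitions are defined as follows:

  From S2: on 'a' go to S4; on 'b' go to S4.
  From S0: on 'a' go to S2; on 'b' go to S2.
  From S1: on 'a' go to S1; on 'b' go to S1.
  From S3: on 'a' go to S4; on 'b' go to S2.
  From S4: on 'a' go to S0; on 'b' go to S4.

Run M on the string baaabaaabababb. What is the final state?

start at S2
read 'b': S2 → S4
read 'a': S4 → S0
read 'a': S0 → S2
read 'a': S2 → S4
read 'b': S4 → S4
read 'a': S4 → S0
read 'a': S0 → S2
read 'a': S2 → S4
read 'b': S4 → S4
read 'a': S4 → S0
read 'b': S0 → S2
read 'a': S2 → S4
read 'b': S4 → S4
read 'b': S4 → S4

S4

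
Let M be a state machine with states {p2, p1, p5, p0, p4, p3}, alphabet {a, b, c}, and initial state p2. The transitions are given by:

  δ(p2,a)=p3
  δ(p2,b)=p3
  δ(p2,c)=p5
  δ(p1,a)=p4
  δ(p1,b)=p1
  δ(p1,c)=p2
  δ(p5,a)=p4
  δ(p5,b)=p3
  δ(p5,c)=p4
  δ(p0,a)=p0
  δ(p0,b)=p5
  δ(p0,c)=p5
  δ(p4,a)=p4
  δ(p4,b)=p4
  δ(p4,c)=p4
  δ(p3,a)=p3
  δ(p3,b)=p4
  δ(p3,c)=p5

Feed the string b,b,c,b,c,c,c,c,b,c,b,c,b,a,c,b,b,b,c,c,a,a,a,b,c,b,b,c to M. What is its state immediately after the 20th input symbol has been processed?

p4

Trace: p2 -b-> p3 -b-> p4 -c-> p4 -b-> p4 -c-> p4 -c-> p4 -c-> p4 -c-> p4 -b-> p4 -c-> p4 -b-> p4 -c-> p4 -b-> p4 -a-> p4 -c-> p4 -b-> p4 -b-> p4 -b-> p4 -c-> p4 -c-> p4
After 20 symbols: p4.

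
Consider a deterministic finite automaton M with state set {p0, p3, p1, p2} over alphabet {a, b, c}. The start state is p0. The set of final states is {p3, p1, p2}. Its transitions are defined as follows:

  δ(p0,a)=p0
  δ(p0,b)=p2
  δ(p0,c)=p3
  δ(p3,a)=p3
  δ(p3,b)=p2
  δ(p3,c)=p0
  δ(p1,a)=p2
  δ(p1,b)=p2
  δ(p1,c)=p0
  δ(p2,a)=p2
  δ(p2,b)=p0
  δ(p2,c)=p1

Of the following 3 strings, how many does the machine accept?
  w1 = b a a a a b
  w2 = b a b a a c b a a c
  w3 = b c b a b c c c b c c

w1:
  start at p0
  read 'b': p0 → p2
  read 'a': p2 → p2
  read 'a': p2 → p2
  read 'a': p2 → p2
  read 'a': p2 → p2
  read 'b': p2 → p0
  end p0, rejected
w2:
  start at p0
  read 'b': p0 → p2
  read 'a': p2 → p2
  read 'b': p2 → p0
  read 'a': p0 → p0
  read 'a': p0 → p0
  read 'c': p0 → p3
  read 'b': p3 → p2
  read 'a': p2 → p2
  read 'a': p2 → p2
  read 'c': p2 → p1
  end p1, accepted
w3:
  start at p0
  read 'b': p0 → p2
  read 'c': p2 → p1
  read 'b': p1 → p2
  read 'a': p2 → p2
  read 'b': p2 → p0
  read 'c': p0 → p3
  read 'c': p3 → p0
  read 'c': p0 → p3
  read 'b': p3 → p2
  read 'c': p2 → p1
  read 'c': p1 → p0
  end p0, rejected

1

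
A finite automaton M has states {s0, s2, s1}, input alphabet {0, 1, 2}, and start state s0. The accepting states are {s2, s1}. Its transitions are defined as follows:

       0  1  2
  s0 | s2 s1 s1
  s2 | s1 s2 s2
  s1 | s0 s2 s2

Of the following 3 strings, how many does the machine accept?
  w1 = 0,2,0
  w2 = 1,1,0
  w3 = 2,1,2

w1: Trace: s0 -0-> s2 -2-> s2 -0-> s1  → end s1, accepted
w2: Trace: s0 -1-> s1 -1-> s2 -0-> s1  → end s1, accepted
w3: Trace: s0 -2-> s1 -1-> s2 -2-> s2  → end s2, accepted

3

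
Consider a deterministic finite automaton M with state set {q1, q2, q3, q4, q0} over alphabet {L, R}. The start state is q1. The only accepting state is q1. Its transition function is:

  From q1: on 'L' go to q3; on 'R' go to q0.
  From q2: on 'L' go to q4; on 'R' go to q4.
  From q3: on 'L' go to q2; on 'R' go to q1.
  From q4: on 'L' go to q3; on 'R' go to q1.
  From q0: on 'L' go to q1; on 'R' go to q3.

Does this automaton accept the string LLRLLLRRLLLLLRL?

Trace: q1 -L-> q3 -L-> q2 -R-> q4 -L-> q3 -L-> q2 -L-> q4 -R-> q1 -R-> q0 -L-> q1 -L-> q3 -L-> q2 -L-> q4 -L-> q3 -R-> q1 -L-> q3
End state q3 is not accepting.

No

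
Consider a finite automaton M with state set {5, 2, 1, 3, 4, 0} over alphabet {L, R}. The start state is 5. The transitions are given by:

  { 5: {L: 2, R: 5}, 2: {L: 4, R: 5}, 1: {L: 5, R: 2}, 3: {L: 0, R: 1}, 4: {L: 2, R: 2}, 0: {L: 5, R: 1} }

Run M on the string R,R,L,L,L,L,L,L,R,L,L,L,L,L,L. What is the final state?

Trace: 5 -R-> 5 -R-> 5 -L-> 2 -L-> 4 -L-> 2 -L-> 4 -L-> 2 -L-> 4 -R-> 2 -L-> 4 -L-> 2 -L-> 4 -L-> 2 -L-> 4 -L-> 2

2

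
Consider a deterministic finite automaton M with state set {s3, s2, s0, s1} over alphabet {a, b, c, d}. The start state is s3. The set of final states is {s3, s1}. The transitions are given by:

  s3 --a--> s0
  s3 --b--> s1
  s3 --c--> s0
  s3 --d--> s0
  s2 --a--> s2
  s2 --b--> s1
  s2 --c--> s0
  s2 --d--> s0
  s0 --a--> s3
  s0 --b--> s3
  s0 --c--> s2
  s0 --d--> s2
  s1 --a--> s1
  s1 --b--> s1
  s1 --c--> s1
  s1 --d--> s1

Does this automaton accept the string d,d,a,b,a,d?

Yes

Trace: s3 -d-> s0 -d-> s2 -a-> s2 -b-> s1 -a-> s1 -d-> s1
End state s1 is accepting.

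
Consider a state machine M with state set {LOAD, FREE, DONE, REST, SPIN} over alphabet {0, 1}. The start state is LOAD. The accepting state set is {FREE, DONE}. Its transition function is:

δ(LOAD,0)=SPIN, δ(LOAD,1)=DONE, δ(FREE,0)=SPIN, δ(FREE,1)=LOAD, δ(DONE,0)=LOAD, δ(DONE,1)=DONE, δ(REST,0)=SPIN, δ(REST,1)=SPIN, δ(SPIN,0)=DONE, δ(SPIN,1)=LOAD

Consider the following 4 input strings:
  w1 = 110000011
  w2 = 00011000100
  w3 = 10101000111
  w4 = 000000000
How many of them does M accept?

w1: Trace: LOAD -1-> DONE -1-> DONE -0-> LOAD -0-> SPIN -0-> DONE -0-> LOAD -0-> SPIN -1-> LOAD -1-> DONE  → end DONE, accepted
w2: Trace: LOAD -0-> SPIN -0-> DONE -0-> LOAD -1-> DONE -1-> DONE -0-> LOAD -0-> SPIN -0-> DONE -1-> DONE -0-> LOAD -0-> SPIN  → end SPIN, rejected
w3: Trace: LOAD -1-> DONE -0-> LOAD -1-> DONE -0-> LOAD -1-> DONE -0-> LOAD -0-> SPIN -0-> DONE -1-> DONE -1-> DONE -1-> DONE  → end DONE, accepted
w4: Trace: LOAD -0-> SPIN -0-> DONE -0-> LOAD -0-> SPIN -0-> DONE -0-> LOAD -0-> SPIN -0-> DONE -0-> LOAD  → end LOAD, rejected

2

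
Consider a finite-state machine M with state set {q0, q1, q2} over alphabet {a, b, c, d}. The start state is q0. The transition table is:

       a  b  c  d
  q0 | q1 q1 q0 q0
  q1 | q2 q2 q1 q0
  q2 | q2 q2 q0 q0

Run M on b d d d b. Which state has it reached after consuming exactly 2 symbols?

q0 → q1 → q0
After 2 symbols: q0.

q0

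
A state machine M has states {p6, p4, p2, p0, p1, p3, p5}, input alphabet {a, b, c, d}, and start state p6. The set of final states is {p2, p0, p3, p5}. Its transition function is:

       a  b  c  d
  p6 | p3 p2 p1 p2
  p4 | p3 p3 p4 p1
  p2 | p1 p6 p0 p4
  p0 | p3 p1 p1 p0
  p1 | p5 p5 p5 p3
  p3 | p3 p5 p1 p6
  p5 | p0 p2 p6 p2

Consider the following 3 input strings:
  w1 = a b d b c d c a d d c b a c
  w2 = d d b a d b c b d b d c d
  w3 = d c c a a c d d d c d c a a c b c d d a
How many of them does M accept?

2

w1: Trace: p6 -a-> p3 -b-> p5 -d-> p2 -b-> p6 -c-> p1 -d-> p3 -c-> p1 -a-> p5 -d-> p2 -d-> p4 -c-> p4 -b-> p3 -a-> p3 -c-> p1  → end p1, rejected
w2: Trace: p6 -d-> p2 -d-> p4 -b-> p3 -a-> p3 -d-> p6 -b-> p2 -c-> p0 -b-> p1 -d-> p3 -b-> p5 -d-> p2 -c-> p0 -d-> p0  → end p0, accepted
w3: Trace: p6 -d-> p2 -c-> p0 -c-> p1 -a-> p5 -a-> p0 -c-> p1 -d-> p3 -d-> p6 -d-> p2 -c-> p0 -d-> p0 -c-> p1 -a-> p5 -a-> p0 -c-> p1 -b-> p5 -c-> p6 -d-> p2 -d-> p4 -a-> p3  → end p3, accepted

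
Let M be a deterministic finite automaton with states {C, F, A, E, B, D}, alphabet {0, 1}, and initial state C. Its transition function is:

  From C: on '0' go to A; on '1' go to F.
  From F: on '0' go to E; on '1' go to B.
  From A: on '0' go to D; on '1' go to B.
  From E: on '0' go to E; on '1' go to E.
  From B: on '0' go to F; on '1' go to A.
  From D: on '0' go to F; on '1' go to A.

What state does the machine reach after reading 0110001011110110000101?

E

Trace: C -0-> A -1-> B -1-> A -0-> D -0-> F -0-> E -1-> E -0-> E -1-> E -1-> E -1-> E -1-> E -0-> E -1-> E -1-> E -0-> E -0-> E -0-> E -0-> E -1-> E -0-> E -1-> E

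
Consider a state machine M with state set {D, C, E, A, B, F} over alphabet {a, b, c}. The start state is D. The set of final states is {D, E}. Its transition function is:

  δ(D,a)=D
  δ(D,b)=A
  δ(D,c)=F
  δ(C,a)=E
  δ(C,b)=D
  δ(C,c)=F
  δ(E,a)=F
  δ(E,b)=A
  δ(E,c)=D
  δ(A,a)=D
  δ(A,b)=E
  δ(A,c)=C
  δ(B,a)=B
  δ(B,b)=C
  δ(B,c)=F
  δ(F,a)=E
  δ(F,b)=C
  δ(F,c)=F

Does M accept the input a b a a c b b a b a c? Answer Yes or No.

No

D → D → A → D → D → F → C → D → D → A → D → F
End state F is not accepting.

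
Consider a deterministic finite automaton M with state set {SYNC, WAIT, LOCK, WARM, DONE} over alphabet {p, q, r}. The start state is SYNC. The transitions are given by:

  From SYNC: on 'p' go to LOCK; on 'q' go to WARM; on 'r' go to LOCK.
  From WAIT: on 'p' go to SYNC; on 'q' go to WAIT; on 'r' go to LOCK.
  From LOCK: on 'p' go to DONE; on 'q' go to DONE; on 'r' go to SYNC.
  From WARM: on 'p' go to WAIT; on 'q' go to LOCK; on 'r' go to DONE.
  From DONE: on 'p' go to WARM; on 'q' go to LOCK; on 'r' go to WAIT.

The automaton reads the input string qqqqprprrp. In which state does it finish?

start at SYNC
read 'q': SYNC → WARM
read 'q': WARM → LOCK
read 'q': LOCK → DONE
read 'q': DONE → LOCK
read 'p': LOCK → DONE
read 'r': DONE → WAIT
read 'p': WAIT → SYNC
read 'r': SYNC → LOCK
read 'r': LOCK → SYNC
read 'p': SYNC → LOCK

LOCK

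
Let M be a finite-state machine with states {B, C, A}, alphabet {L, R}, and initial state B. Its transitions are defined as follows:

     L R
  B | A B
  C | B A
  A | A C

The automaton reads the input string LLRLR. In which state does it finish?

start at B
read 'L': B → A
read 'L': A → A
read 'R': A → C
read 'L': C → B
read 'R': B → B

B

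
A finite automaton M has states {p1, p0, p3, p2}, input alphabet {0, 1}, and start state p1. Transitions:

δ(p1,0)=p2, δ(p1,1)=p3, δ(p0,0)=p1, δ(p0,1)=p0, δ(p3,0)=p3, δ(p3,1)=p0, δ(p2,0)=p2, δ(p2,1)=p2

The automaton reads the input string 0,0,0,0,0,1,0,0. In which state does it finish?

Trace: p1 -0-> p2 -0-> p2 -0-> p2 -0-> p2 -0-> p2 -1-> p2 -0-> p2 -0-> p2

p2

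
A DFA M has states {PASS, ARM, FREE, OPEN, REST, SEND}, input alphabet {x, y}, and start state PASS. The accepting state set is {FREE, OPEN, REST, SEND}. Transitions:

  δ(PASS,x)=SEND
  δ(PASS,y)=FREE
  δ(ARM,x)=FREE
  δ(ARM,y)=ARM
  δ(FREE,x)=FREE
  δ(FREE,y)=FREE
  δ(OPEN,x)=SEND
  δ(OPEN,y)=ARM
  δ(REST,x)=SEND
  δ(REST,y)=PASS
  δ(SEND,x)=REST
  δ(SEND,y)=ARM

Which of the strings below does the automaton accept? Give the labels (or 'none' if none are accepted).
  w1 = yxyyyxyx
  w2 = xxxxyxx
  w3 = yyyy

w1: PASS → FREE → FREE → FREE → FREE → FREE → FREE → FREE → FREE  → end FREE, accepted
w2: PASS → SEND → REST → SEND → REST → PASS → SEND → REST  → end REST, accepted
w3: PASS → FREE → FREE → FREE → FREE  → end FREE, accepted

w1, w2, w3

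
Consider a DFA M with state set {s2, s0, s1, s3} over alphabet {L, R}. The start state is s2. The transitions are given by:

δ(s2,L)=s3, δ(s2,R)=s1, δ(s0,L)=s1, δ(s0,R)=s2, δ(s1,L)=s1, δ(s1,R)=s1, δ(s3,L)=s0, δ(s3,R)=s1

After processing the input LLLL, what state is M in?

s1

s2 → s3 → s0 → s1 → s1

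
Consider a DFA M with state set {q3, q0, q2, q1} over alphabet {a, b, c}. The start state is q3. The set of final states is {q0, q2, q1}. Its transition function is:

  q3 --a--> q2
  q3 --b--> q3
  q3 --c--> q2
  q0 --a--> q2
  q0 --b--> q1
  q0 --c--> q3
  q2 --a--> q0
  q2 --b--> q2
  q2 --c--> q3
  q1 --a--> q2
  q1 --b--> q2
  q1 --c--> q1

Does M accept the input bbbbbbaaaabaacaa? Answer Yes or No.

Yes

Trace: q3 -b-> q3 -b-> q3 -b-> q3 -b-> q3 -b-> q3 -b-> q3 -a-> q2 -a-> q0 -a-> q2 -a-> q0 -b-> q1 -a-> q2 -a-> q0 -c-> q3 -a-> q2 -a-> q0
End state q0 is accepting.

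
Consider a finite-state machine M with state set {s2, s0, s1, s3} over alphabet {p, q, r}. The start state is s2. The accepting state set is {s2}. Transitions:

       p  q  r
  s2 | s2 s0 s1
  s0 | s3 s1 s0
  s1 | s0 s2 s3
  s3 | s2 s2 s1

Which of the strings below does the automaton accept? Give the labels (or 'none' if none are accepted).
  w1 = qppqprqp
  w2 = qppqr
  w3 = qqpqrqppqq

w1

w1: Trace: s2 -q-> s0 -p-> s3 -p-> s2 -q-> s0 -p-> s3 -r-> s1 -q-> s2 -p-> s2  → end s2, accepted
w2: Trace: s2 -q-> s0 -p-> s3 -p-> s2 -q-> s0 -r-> s0  → end s0, rejected
w3: Trace: s2 -q-> s0 -q-> s1 -p-> s0 -q-> s1 -r-> s3 -q-> s2 -p-> s2 -p-> s2 -q-> s0 -q-> s1  → end s1, rejected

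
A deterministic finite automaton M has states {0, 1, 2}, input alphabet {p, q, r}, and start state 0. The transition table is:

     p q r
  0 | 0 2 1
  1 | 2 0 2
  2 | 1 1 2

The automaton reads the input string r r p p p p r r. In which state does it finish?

Trace: 0 -r-> 1 -r-> 2 -p-> 1 -p-> 2 -p-> 1 -p-> 2 -r-> 2 -r-> 2

2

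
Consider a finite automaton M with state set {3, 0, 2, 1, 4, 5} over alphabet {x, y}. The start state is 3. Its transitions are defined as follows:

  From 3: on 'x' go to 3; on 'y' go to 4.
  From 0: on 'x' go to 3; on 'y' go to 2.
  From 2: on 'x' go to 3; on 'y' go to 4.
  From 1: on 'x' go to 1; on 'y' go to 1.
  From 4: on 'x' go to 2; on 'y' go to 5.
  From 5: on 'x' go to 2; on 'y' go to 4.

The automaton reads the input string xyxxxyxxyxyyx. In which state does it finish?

3 → 3 → 4 → 2 → 3 → 3 → 4 → 2 → 3 → 4 → 2 → 4 → 5 → 2

2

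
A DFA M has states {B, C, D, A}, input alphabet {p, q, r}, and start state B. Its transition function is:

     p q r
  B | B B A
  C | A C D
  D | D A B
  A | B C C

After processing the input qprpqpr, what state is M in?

A

start at B
read 'q': B → B
read 'p': B → B
read 'r': B → A
read 'p': A → B
read 'q': B → B
read 'p': B → B
read 'r': B → A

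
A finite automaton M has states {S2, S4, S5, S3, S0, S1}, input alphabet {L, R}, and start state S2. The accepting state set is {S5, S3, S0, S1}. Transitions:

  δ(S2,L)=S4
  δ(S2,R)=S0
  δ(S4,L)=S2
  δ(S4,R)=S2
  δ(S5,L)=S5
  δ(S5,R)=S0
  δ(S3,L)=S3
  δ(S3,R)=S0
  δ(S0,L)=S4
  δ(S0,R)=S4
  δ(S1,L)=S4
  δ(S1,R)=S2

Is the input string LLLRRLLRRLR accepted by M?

Yes

start at S2
read 'L': S2 → S4
read 'L': S4 → S2
read 'L': S2 → S4
read 'R': S4 → S2
read 'R': S2 → S0
read 'L': S0 → S4
read 'L': S4 → S2
read 'R': S2 → S0
read 'R': S0 → S4
read 'L': S4 → S2
read 'R': S2 → S0
End state S0 is accepting.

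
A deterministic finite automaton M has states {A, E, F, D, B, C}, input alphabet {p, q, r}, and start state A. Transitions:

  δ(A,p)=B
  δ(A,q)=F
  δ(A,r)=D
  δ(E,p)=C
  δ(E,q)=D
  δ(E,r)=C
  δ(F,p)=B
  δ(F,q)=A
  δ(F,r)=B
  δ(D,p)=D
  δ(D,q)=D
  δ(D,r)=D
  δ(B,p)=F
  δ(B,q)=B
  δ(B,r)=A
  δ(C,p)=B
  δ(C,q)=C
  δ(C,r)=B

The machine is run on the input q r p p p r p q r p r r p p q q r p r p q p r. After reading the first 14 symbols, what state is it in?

start at A
read 'q': A → F
read 'r': F → B
read 'p': B → F
read 'p': F → B
read 'p': B → F
read 'r': F → B
read 'p': B → F
read 'q': F → A
read 'r': A → D
read 'p': D → D
read 'r': D → D
read 'r': D → D
read 'p': D → D
read 'p': D → D
After 14 symbols: D.

D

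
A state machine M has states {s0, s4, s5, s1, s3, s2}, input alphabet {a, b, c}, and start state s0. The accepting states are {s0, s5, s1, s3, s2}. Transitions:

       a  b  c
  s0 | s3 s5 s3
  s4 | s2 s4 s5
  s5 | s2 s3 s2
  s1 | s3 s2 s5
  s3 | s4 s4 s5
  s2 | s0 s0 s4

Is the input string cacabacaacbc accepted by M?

s0 → s3 → s4 → s5 → s2 → s0 → s3 → s5 → s2 → s0 → s3 → s4 → s5
End state s5 is accepting.

Yes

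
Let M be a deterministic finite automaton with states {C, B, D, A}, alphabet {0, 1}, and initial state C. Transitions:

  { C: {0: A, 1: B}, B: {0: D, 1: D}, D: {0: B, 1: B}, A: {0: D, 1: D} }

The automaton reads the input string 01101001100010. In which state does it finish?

D

start at C
read '0': C → A
read '1': A → D
read '1': D → B
read '0': B → D
read '1': D → B
read '0': B → D
read '0': D → B
read '1': B → D
read '1': D → B
read '0': B → D
read '0': D → B
read '0': B → D
read '1': D → B
read '0': B → D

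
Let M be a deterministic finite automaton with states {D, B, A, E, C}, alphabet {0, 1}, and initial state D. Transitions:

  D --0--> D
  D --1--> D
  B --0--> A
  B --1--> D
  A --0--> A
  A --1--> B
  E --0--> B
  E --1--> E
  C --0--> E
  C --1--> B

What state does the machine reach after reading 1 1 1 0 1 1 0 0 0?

D → D → D → D → D → D → D → D → D → D

D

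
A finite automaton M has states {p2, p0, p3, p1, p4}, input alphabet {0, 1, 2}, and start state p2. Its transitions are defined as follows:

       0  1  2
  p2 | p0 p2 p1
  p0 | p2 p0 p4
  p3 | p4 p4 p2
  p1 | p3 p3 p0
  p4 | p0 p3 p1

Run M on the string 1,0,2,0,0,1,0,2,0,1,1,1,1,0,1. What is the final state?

Trace: p2 -1-> p2 -0-> p0 -2-> p4 -0-> p0 -0-> p2 -1-> p2 -0-> p0 -2-> p4 -0-> p0 -1-> p0 -1-> p0 -1-> p0 -1-> p0 -0-> p2 -1-> p2

p2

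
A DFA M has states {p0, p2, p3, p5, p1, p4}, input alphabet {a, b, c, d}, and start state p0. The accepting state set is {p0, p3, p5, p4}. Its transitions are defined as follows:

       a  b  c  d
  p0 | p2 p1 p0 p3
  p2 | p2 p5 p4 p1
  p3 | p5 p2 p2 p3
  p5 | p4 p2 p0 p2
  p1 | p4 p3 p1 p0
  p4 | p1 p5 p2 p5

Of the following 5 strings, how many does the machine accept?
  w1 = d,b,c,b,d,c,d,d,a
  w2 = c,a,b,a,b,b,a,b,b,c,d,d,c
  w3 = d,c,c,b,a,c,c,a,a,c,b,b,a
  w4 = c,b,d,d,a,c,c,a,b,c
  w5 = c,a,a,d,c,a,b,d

w1: p0 → p3 → p2 → p4 → p5 → p2 → p4 → p5 → p2 → p2  → end p2, rejected
w2: p0 → p0 → p2 → p5 → p4 → p5 → p2 → p2 → p5 → p2 → p4 → p5 → p2 → p4  → end p4, accepted
w3: p0 → p3 → p2 → p4 → p5 → p4 → p2 → p4 → p1 → p4 → p2 → p5 → p2 → p2  → end p2, rejected
w4: p0 → p0 → p1 → p0 → p3 → p5 → p0 → p0 → p2 → p5 → p0  → end p0, accepted
w5: p0 → p0 → p2 → p2 → p1 → p1 → p4 → p5 → p2  → end p2, rejected

2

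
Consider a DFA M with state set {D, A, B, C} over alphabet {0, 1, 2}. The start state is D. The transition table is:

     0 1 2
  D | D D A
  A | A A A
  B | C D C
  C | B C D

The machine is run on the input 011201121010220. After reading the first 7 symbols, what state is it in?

D → D → D → D → A → A → A → A
After 7 symbols: A.

A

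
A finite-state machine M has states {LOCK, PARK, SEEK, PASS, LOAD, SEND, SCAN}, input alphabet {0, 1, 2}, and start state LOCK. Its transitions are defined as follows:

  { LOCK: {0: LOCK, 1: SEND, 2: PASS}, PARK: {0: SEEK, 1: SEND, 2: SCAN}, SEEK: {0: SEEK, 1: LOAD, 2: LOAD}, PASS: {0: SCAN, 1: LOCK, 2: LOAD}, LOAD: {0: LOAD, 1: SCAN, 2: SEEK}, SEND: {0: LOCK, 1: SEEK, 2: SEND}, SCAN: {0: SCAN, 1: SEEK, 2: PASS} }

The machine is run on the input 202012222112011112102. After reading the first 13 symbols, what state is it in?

SCAN

LOCK → PASS → SCAN → PASS → SCAN → SEEK → LOAD → SEEK → LOAD → SEEK → LOAD → SCAN → PASS → SCAN
After 13 symbols: SCAN.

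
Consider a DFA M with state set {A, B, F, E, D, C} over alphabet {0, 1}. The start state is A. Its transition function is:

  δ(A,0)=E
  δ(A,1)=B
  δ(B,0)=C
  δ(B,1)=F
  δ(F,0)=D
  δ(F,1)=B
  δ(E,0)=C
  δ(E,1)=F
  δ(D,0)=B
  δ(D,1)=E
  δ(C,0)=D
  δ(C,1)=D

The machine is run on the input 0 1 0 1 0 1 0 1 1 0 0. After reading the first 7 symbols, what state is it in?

B

Trace: A -0-> E -1-> F -0-> D -1-> E -0-> C -1-> D -0-> B
After 7 symbols: B.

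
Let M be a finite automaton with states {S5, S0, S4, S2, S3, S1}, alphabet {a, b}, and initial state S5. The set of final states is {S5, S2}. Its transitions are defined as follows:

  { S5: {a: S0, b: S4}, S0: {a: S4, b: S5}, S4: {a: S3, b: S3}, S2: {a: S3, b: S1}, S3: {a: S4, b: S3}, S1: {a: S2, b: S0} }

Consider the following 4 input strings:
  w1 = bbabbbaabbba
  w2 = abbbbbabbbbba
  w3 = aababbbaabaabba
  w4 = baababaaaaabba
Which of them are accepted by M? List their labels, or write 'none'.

none

w1: Trace: S5 -b-> S4 -b-> S3 -a-> S4 -b-> S3 -b-> S3 -b-> S3 -a-> S4 -a-> S3 -b-> S3 -b-> S3 -b-> S3 -a-> S4  → end S4, rejected
w2: Trace: S5 -a-> S0 -b-> S5 -b-> S4 -b-> S3 -b-> S3 -b-> S3 -a-> S4 -b-> S3 -b-> S3 -b-> S3 -b-> S3 -b-> S3 -a-> S4  → end S4, rejected
w3: Trace: S5 -a-> S0 -a-> S4 -b-> S3 -a-> S4 -b-> S3 -b-> S3 -b-> S3 -a-> S4 -a-> S3 -b-> S3 -a-> S4 -a-> S3 -b-> S3 -b-> S3 -a-> S4  → end S4, rejected
w4: Trace: S5 -b-> S4 -a-> S3 -a-> S4 -b-> S3 -a-> S4 -b-> S3 -a-> S4 -a-> S3 -a-> S4 -a-> S3 -a-> S4 -b-> S3 -b-> S3 -a-> S4  → end S4, rejected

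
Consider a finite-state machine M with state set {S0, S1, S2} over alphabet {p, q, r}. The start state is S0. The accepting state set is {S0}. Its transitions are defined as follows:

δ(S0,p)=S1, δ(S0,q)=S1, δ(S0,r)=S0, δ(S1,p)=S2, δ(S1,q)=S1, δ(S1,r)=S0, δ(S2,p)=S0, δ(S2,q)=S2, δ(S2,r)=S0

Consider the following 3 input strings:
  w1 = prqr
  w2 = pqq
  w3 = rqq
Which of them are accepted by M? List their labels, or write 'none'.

w1:
  start at S0
  read 'p': S0 → S1
  read 'r': S1 → S0
  read 'q': S0 → S1
  read 'r': S1 → S0
  end S0, accepted
w2:
  start at S0
  read 'p': S0 → S1
  read 'q': S1 → S1
  read 'q': S1 → S1
  end S1, rejected
w3:
  start at S0
  read 'r': S0 → S0
  read 'q': S0 → S1
  read 'q': S1 → S1
  end S1, rejected

w1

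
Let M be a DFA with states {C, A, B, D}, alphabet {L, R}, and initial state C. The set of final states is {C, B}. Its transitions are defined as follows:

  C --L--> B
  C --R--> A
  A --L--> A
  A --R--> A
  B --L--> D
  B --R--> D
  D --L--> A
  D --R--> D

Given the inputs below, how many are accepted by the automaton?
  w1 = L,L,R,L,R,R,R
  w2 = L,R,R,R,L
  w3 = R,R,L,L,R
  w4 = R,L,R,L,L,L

w1: Trace: C -L-> B -L-> D -R-> D -L-> A -R-> A -R-> A -R-> A  → end A, rejected
w2: Trace: C -L-> B -R-> D -R-> D -R-> D -L-> A  → end A, rejected
w3: Trace: C -R-> A -R-> A -L-> A -L-> A -R-> A  → end A, rejected
w4: Trace: C -R-> A -L-> A -R-> A -L-> A -L-> A -L-> A  → end A, rejected

0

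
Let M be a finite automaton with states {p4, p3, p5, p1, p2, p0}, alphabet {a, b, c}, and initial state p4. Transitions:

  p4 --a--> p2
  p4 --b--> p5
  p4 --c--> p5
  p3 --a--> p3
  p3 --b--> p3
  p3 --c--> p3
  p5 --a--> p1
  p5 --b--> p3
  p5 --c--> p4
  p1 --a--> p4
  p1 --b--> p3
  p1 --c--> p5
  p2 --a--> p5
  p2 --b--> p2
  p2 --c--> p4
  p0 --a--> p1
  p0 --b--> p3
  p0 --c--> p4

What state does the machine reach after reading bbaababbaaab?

p3

start at p4
read 'b': p4 → p5
read 'b': p5 → p3
read 'a': p3 → p3
read 'a': p3 → p3
read 'b': p3 → p3
read 'a': p3 → p3
read 'b': p3 → p3
read 'b': p3 → p3
read 'a': p3 → p3
read 'a': p3 → p3
read 'a': p3 → p3
read 'b': p3 → p3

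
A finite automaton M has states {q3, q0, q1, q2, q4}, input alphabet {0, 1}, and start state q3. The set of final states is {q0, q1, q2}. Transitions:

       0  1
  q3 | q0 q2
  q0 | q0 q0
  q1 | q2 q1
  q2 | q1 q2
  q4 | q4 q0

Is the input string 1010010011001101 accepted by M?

start at q3
read '1': q3 → q2
read '0': q2 → q1
read '1': q1 → q1
read '0': q1 → q2
read '0': q2 → q1
read '1': q1 → q1
read '0': q1 → q2
read '0': q2 → q1
read '1': q1 → q1
read '1': q1 → q1
read '0': q1 → q2
read '0': q2 → q1
read '1': q1 → q1
read '1': q1 → q1
read '0': q1 → q2
read '1': q2 → q2
End state q2 is accepting.

Yes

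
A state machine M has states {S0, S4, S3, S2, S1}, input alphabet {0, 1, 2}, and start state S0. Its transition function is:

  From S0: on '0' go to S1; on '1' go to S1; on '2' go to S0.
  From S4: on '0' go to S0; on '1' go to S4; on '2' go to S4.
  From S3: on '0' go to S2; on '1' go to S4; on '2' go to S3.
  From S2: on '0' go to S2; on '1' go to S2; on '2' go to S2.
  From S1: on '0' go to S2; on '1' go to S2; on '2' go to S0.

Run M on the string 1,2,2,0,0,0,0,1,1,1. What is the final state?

S2

Trace: S0 -1-> S1 -2-> S0 -2-> S0 -0-> S1 -0-> S2 -0-> S2 -0-> S2 -1-> S2 -1-> S2 -1-> S2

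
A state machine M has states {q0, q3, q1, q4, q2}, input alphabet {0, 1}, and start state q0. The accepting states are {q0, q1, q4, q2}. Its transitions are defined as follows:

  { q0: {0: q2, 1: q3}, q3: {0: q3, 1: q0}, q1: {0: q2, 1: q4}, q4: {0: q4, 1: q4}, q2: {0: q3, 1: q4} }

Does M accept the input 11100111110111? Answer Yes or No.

q0 → q3 → q0 → q3 → q3 → q3 → q0 → q3 → q0 → q3 → q0 → q2 → q4 → q4 → q4
End state q4 is accepting.

Yes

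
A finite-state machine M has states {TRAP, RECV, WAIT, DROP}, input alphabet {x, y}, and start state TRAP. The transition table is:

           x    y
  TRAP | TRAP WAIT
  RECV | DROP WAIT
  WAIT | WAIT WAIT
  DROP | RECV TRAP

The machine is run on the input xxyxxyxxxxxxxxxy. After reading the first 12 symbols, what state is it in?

Trace: TRAP -x-> TRAP -x-> TRAP -y-> WAIT -x-> WAIT -x-> WAIT -y-> WAIT -x-> WAIT -x-> WAIT -x-> WAIT -x-> WAIT -x-> WAIT -x-> WAIT
After 12 symbols: WAIT.

WAIT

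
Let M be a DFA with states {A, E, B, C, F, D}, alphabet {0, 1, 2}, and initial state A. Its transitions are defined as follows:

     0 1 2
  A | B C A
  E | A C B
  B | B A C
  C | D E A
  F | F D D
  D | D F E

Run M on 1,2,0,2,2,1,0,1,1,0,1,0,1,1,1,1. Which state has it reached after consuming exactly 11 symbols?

F

Trace: A -1-> C -2-> A -0-> B -2-> C -2-> A -1-> C -0-> D -1-> F -1-> D -0-> D -1-> F
After 11 symbols: F.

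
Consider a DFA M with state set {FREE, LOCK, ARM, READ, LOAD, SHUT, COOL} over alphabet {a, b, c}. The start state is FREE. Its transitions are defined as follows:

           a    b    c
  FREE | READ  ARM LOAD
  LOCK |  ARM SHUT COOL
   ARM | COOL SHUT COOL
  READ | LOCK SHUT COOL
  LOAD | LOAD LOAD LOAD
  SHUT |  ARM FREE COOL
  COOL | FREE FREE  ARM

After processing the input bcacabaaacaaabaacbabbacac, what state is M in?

LOAD

FREE → ARM → COOL → FREE → LOAD → LOAD → LOAD → LOAD → LOAD → LOAD → LOAD → LOAD → LOAD → LOAD → LOAD → LOAD → LOAD → LOAD → LOAD → LOAD → LOAD → LOAD → LOAD → LOAD → LOAD → LOAD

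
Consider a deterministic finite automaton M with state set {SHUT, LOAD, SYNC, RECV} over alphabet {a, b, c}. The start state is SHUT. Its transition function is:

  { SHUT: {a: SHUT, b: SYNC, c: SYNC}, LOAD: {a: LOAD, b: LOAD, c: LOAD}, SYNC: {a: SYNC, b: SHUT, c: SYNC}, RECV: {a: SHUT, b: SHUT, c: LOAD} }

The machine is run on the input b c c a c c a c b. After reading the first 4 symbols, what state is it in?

SYNC

Trace: SHUT -b-> SYNC -c-> SYNC -c-> SYNC -a-> SYNC
After 4 symbols: SYNC.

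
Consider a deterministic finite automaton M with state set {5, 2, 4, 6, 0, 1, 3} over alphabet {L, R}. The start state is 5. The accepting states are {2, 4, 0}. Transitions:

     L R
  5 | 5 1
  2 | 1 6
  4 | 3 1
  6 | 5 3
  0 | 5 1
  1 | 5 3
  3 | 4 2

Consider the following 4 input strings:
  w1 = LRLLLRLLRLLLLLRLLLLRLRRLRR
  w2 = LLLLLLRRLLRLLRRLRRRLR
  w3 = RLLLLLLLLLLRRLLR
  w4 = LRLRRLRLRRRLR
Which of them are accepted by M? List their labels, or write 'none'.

w3

w1: 5 → 5 → 1 → 5 → 5 → 5 → 1 → 5 → 5 → 1 → 5 → 5 → 5 → 5 → 5 → 1 → 5 → 5 → 5 → 5 → 1 → 5 → 1 → 3 → 4 → 1 → 3  → end 3, rejected
w2: 5 → 5 → 5 → 5 → 5 → 5 → 5 → 1 → 3 → 4 → 3 → 2 → 1 → 5 → 1 → 3 → 4 → 1 → 3 → 2 → 1 → 3  → end 3, rejected
w3: 5 → 1 → 5 → 5 → 5 → 5 → 5 → 5 → 5 → 5 → 5 → 5 → 1 → 3 → 4 → 3 → 2  → end 2, accepted
w4: 5 → 5 → 1 → 5 → 1 → 3 → 4 → 1 → 5 → 1 → 3 → 2 → 1 → 3  → end 3, rejected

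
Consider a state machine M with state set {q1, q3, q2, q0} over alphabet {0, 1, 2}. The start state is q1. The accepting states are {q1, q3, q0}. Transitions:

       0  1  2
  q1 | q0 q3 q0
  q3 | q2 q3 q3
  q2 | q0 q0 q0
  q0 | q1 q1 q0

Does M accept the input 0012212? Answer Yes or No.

start at q1
read '0': q1 → q0
read '0': q0 → q1
read '1': q1 → q3
read '2': q3 → q3
read '2': q3 → q3
read '1': q3 → q3
read '2': q3 → q3
End state q3 is accepting.

Yes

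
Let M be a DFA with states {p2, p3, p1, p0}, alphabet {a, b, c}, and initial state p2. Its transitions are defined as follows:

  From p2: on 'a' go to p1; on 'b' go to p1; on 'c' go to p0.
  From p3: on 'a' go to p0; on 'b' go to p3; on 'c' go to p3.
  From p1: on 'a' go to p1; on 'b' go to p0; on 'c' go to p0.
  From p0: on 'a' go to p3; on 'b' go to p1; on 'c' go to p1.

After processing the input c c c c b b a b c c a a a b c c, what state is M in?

Trace: p2 -c-> p0 -c-> p1 -c-> p0 -c-> p1 -b-> p0 -b-> p1 -a-> p1 -b-> p0 -c-> p1 -c-> p0 -a-> p3 -a-> p0 -a-> p3 -b-> p3 -c-> p3 -c-> p3

p3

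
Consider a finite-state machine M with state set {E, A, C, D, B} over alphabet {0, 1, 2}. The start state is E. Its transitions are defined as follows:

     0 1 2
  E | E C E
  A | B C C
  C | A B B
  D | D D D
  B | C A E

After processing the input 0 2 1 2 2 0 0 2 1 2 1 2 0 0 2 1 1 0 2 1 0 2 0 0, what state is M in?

E → E → E → C → B → E → E → E → E → C → B → A → C → A → B → E → C → B → C → B → A → B → E → E → E

E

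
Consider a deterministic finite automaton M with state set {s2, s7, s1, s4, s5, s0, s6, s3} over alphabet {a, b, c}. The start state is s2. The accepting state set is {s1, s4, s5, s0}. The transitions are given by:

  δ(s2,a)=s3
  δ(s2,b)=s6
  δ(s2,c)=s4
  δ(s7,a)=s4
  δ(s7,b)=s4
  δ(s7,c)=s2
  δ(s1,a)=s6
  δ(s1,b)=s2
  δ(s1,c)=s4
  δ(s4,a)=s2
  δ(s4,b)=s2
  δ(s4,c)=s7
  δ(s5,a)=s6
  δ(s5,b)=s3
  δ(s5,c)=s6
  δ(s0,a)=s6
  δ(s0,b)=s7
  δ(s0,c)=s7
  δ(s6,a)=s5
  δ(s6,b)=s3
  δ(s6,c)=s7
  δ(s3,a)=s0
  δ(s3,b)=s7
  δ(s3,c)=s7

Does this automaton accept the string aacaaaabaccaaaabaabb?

start at s2
read 'a': s2 → s3
read 'a': s3 → s0
read 'c': s0 → s7
read 'a': s7 → s4
read 'a': s4 → s2
read 'a': s2 → s3
read 'a': s3 → s0
read 'b': s0 → s7
read 'a': s7 → s4
read 'c': s4 → s7
read 'c': s7 → s2
read 'a': s2 → s3
read 'a': s3 → s0
read 'a': s0 → s6
read 'a': s6 → s5
read 'b': s5 → s3
read 'a': s3 → s0
read 'a': s0 → s6
read 'b': s6 → s3
read 'b': s3 → s7
End state s7 is not accepting.

No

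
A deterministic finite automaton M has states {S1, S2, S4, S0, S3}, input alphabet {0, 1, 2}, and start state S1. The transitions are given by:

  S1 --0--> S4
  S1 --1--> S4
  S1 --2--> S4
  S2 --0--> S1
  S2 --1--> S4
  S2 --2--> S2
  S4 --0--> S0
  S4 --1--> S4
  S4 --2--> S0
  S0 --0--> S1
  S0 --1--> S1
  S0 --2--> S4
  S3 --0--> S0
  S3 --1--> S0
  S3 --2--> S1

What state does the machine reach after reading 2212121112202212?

S4

start at S1
read '2': S1 → S4
read '2': S4 → S0
read '1': S0 → S1
read '2': S1 → S4
read '1': S4 → S4
read '2': S4 → S0
read '1': S0 → S1
read '1': S1 → S4
read '1': S4 → S4
read '2': S4 → S0
read '2': S0 → S4
read '0': S4 → S0
read '2': S0 → S4
read '2': S4 → S0
read '1': S0 → S1
read '2': S1 → S4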